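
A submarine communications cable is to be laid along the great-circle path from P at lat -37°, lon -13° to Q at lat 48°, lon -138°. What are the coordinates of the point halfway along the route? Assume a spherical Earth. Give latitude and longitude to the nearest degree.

≈ lat 12°, lon -66°

Write both endpoints as unit vectors p₁, p₂ with components (cos φ cos λ, cos φ sin λ, sin φ).
The central angle between the endpoints is δ = arccos(p₁·p₂) ≈ 2.425 rad (138.9°).
Interpolate at f = 1/2 with slerp weights a = sin((1−f)δ)/sin δ ≈ 1.425, b = sin(fδ)/sin δ ≈ 1.425.
p = a·p₁ + b·p₂ ≈ (0.400, -0.894, 0.201); φ = arcsin(p_z) ≈ 11.62°, λ = atan2(p_y, p_x) ≈ -65.88°.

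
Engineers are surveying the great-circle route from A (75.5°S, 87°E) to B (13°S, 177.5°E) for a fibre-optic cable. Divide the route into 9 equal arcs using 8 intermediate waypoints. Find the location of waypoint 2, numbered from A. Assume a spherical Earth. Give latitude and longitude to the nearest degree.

≈ (68°S, 140°E)

From cos δ = sin φ₁ sin φ₂ + cos φ₁ cos φ₂ cos Δλ, the central angle is δ ≈ 1.353 rad (77.5°).
Interpolate at f = 2/9 with slerp weights a = sin((1−f)δ)/sin δ ≈ 0.890, b = sin(fδ)/sin δ ≈ 0.303.
p = a·p₁ + b·p₂ ≈ (-0.284, 0.235, -0.930); φ = arcsin(p_z) ≈ -68.37°, λ = atan2(p_y, p_x) ≈ 140.32°.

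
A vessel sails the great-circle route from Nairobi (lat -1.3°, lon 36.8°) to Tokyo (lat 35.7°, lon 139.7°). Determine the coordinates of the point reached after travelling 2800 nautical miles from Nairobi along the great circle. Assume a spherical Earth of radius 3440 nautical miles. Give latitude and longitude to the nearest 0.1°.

The haversine formula gives a central angle δ ≈ 1.767 rad (101.2°) between the endpoints. The total great-circle distance is δ·R ≈ 1.767 × 3440 ≈ 6077 nmi, so the target fraction is f = 2800/6077 ≈ 0.461.
Interpolate at f ≈ 0.461 with slerp weights a = sin((1−f)δ)/sin δ ≈ 0.831, b = sin(fδ)/sin δ ≈ 0.741.
p = a·p₁ + b·p₂ ≈ (0.206, 0.887, 0.414); φ = arcsin(p_z) ≈ 24.43°, λ = atan2(p_y, p_x) ≈ 76.92°.

≈ lat 24.4°, lon 76.9°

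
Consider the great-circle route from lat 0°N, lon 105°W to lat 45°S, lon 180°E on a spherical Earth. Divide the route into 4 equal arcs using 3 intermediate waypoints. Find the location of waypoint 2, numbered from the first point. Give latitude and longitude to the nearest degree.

Write both endpoints as unit vectors p₁, p₂ with components (cos φ cos λ, cos φ sin λ, sin φ).
The central angle between the endpoints is δ = arccos(p₁·p₂) ≈ 1.387 rad (79.5°).
Interpolate at f = 2/4 with slerp weights a = sin((1−f)δ)/sin δ ≈ 0.650, b = sin(fδ)/sin δ ≈ 0.650.
p = a·p₁ + b·p₂ ≈ (-0.628, -0.628, -0.460); φ = arcsin(p_z) ≈ -27.37°, λ = atan2(p_y, p_x) ≈ -135.00°.

≈ lat 27°S, lon 135°W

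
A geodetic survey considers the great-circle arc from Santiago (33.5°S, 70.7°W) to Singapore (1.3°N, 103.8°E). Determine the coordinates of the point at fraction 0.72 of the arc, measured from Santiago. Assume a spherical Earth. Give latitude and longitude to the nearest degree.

≈ 39°S, 97°E

From cos δ = sin φ₁ sin φ₂ + cos φ₁ cos φ₂ cos Δλ, the central angle is δ ≈ 2.572 rad (147.4°).
Interpolate at f = 0.72 with slerp weights a = sin((1−f)δ)/sin δ ≈ 1.224, b = sin(fδ)/sin δ ≈ 1.783.
p = a·p₁ + b·p₂ ≈ (-0.088, 0.767, -0.635); φ = arcsin(p_z) ≈ -39.43°, λ = atan2(p_y, p_x) ≈ 96.52°.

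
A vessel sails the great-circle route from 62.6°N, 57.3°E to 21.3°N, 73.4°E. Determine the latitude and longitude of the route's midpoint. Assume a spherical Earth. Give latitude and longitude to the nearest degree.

≈ 42°N, 68°E

Convert each endpoint to a unit vector on the sphere (x = cos φ cos λ, y = cos φ sin λ, z = sin φ).
The central angle between the endpoints is δ = arccos(p₁·p₂) ≈ 0.746 rad (42.7°).
Interpolate at f = 1/2 with slerp weights a = sin((1−f)δ)/sin δ ≈ 0.537, b = sin(fδ)/sin δ ≈ 0.537.
p = a·p₁ + b·p₂ ≈ (0.276, 0.687, 0.672); φ = arcsin(p_z) ≈ 42.20°, λ = atan2(p_y, p_x) ≈ 68.09°.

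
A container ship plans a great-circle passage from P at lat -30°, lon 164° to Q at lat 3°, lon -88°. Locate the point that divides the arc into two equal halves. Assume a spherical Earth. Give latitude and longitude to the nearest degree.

Write both endpoints as unit vectors p₁, p₂ with components (cos φ cos λ, cos φ sin λ, sin φ).
The central angle between the endpoints is δ = arccos(p₁·p₂) ≈ 1.869 rad (107.1°).
Interpolate at f = 1/2 with slerp weights a = sin((1−f)δ)/sin δ ≈ 0.841, b = sin(fδ)/sin δ ≈ 0.841.
p = a·p₁ + b·p₂ ≈ (-0.671, -0.639, -0.377); φ = arcsin(p_z) ≈ -22.12°, λ = atan2(p_y, p_x) ≈ -136.41°.

≈ lat -22°, lon -136°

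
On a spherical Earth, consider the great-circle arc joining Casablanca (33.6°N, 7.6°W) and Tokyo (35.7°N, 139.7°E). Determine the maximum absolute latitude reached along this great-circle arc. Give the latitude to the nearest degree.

≈ 68°N

The great circle lies in the plane with unit normal n̂ = (p₁ × p₂)/|p₁ × p₂|.
Here n̂_z ≈ +0.377; the vertex latitude is φ_max = arccos|n̂_z| ≈ 67.9°.
Check via Clairaut: cos φ_max = |cos φ₁| · sin C = cos(33.6°)·sin(26.9°) ≈ 0.377, again giving ≈ 67.9°.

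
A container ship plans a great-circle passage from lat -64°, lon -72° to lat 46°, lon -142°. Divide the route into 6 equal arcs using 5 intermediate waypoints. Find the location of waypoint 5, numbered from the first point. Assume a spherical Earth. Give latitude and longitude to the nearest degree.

≈ lat 28°, lon -131°

From cos δ = sin φ₁ sin φ₂ + cos φ₁ cos φ₂ cos Δλ, the central angle is δ ≈ 2.144 rad (122.8°).
Interpolate at f = 5/6 with slerp weights a = sin((1−f)δ)/sin δ ≈ 0.416, b = sin(fδ)/sin δ ≈ 1.163.
p = a·p₁ + b·p₂ ≈ (-0.580, -0.671, 0.462); φ = arcsin(p_z) ≈ 27.52°, λ = atan2(p_y, p_x) ≈ -130.85°.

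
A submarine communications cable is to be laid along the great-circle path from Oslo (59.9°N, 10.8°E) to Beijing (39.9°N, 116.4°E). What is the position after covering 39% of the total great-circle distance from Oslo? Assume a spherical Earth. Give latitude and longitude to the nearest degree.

Convert each endpoint to a unit vector on the sphere (x = cos φ cos λ, y = cos φ sin λ, z = sin φ).
The central angle between the endpoints is δ = arccos(p₁·p₂) ≈ 1.102 rad (63.2°).
Interpolate at f = 0.39 with slerp weights a = sin((1−f)δ)/sin δ ≈ 0.698, b = sin(fδ)/sin δ ≈ 0.467.
p = a·p₁ + b·p₂ ≈ (0.185, 0.387, 0.904); φ = arcsin(p_z) ≈ 64.63°, λ = atan2(p_y, p_x) ≈ 64.48°.

≈ 65°N, 64°E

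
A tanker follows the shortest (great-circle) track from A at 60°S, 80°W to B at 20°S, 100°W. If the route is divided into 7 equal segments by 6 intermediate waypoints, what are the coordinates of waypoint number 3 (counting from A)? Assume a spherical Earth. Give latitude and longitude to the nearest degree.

≈ 43°S, 92°W

Convert each endpoint to a unit vector on the sphere (x = cos φ cos λ, y = cos φ sin λ, z = sin φ).
The central angle between the endpoints is δ = arccos(p₁·p₂) ≈ 0.741 rad (42.5°).
Interpolate at f = 3/7 with slerp weights a = sin((1−f)δ)/sin δ ≈ 0.609, b = sin(fδ)/sin δ ≈ 0.463.
p = a·p₁ + b·p₂ ≈ (-0.023, -0.728, -0.685); φ = arcsin(p_z) ≈ -43.27°, λ = atan2(p_y, p_x) ≈ -91.78°.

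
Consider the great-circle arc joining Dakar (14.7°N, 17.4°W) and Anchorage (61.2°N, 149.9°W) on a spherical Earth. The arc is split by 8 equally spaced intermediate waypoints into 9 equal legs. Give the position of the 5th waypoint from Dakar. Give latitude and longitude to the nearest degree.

Convert each endpoint to a unit vector on the sphere (x = cos φ cos λ, y = cos φ sin λ, z = sin φ).
The central angle between the endpoints is δ = arccos(p₁·p₂) ≈ 1.663 rad (95.3°).
Interpolate at f = 5/9 with slerp weights a = sin((1−f)δ)/sin δ ≈ 0.677, b = sin(fδ)/sin δ ≈ 0.802.
p = a·p₁ + b·p₂ ≈ (0.290, -0.389, 0.874); φ = arcsin(p_z) ≈ 60.94°, λ = atan2(p_y, p_x) ≈ -53.28°.

≈ 61°N, 53°W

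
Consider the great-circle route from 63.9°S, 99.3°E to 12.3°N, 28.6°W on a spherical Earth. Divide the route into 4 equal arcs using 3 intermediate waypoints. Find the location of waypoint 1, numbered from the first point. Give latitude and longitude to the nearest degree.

≈ 63°S, 30°E

Write both endpoints as unit vectors p₁, p₂ with components (cos φ cos λ, cos φ sin λ, sin φ).
The central angle between the endpoints is δ = arccos(p₁·p₂) ≈ 2.044 rad (117.1°).
Interpolate at f = 1/4 with slerp weights a = sin((1−f)δ)/sin δ ≈ 1.122, b = sin(fδ)/sin δ ≈ 0.549.
p = a·p₁ + b·p₂ ≈ (0.391, 0.230, -0.891); φ = arcsin(p_z) ≈ -62.99°, λ = atan2(p_y, p_x) ≈ 30.49°.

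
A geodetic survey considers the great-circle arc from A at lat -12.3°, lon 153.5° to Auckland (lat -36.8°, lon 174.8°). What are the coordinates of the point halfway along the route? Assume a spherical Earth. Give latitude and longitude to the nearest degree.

Convert each endpoint to a unit vector on the sphere (x = cos φ cos λ, y = cos φ sin λ, z = sin φ).
The central angle between the endpoints is δ = arccos(p₁·p₂) ≈ 0.542 rad (31.1°).
Interpolate at f = 1/2 with slerp weights a = sin((1−f)δ)/sin δ ≈ 0.519, b = sin(fδ)/sin δ ≈ 0.519.
p = a·p₁ + b·p₂ ≈ (-0.868, 0.264, -0.421); φ = arcsin(p_z) ≈ -24.92°, λ = atan2(p_y, p_x) ≈ 163.08°.

≈ lat -25°, lon 163°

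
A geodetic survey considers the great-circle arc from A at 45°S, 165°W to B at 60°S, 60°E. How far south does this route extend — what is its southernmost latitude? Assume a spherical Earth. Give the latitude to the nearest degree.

≈ 74°S

The great circle lies in the plane with unit normal n̂ = (p₁ × p₂)/|p₁ × p₂|.
Here n̂_z ≈ -0.268; the vertex latitude is φ_max = arccos|n̂_z| ≈ 74.4°.
Check via Clairaut: cos φ_max = |cos φ₁| · sin C = cos(45.0°)·sin(157.7°) ≈ 0.268, again giving ≈ 74.4°.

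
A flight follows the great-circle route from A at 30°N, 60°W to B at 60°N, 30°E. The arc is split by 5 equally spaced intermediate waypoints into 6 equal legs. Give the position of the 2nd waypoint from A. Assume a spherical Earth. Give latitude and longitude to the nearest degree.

≈ 47°N, 43°W

Convert each endpoint to a unit vector on the sphere (x = cos φ cos λ, y = cos φ sin λ, z = sin φ).
The central angle between the endpoints is δ = arccos(p₁·p₂) ≈ 1.123 rad (64.3°).
Interpolate at f = 2/6 with slerp weights a = sin((1−f)δ)/sin δ ≈ 0.755, b = sin(fδ)/sin δ ≈ 0.406.
p = a·p₁ + b·p₂ ≈ (0.503, -0.465, 0.729); φ = arcsin(p_z) ≈ 46.79°, λ = atan2(p_y, p_x) ≈ -42.77°.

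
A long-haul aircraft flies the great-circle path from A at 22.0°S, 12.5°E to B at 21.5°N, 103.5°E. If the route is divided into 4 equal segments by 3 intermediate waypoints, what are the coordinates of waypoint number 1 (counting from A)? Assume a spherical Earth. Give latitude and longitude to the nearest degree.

≈ 12°S, 36°E

Convert each endpoint to a unit vector on the sphere (x = cos φ cos λ, y = cos φ sin λ, z = sin φ).
The central angle between the endpoints is δ = arccos(p₁·p₂) ≈ 1.724 rad (98.8°).
Interpolate at f = 1/4 with slerp weights a = sin((1−f)δ)/sin δ ≈ 0.973, b = sin(fδ)/sin δ ≈ 0.423.
p = a·p₁ + b·p₂ ≈ (0.789, 0.578, -0.210); φ = arcsin(p_z) ≈ -12.10°, λ = atan2(p_y, p_x) ≈ 36.21°.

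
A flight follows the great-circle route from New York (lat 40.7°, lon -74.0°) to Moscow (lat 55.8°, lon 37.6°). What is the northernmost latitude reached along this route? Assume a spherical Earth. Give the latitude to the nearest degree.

The great circle lies in the plane with unit normal n̂ = (p₁ × p₂)/|p₁ × p₂|.
Here n̂_z ≈ +0.429; the vertex latitude is φ_max = arccos|n̂_z| ≈ 64.6°.

≈ 65°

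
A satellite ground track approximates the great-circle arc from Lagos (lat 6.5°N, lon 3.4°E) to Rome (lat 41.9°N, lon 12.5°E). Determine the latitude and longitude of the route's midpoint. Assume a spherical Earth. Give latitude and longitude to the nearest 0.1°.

≈ lat 24.3°N, lon 7.3°E

Convert each endpoint to a unit vector on the sphere (x = cos φ cos λ, y = cos φ sin λ, z = sin φ).
The central angle between the endpoints is δ = arccos(p₁·p₂) ≈ 0.634 rad (36.3°).
Interpolate at f = 1/2 with slerp weights a = sin((1−f)δ)/sin δ ≈ 0.526, b = sin(fδ)/sin δ ≈ 0.526.
p = a·p₁ + b·p₂ ≈ (0.904, 0.116, 0.411); φ = arcsin(p_z) ≈ 24.27°, λ = atan2(p_y, p_x) ≈ 7.30°.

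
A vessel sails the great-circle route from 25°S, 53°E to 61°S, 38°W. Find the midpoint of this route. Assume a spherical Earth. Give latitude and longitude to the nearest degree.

Write both endpoints as unit vectors p₁, p₂ with components (cos φ cos λ, cos φ sin λ, sin φ).
The central angle between the endpoints is δ = arccos(p₁·p₂) ≈ 1.200 rad (68.8°).
Interpolate at f = 1/2 with slerp weights a = sin((1−f)δ)/sin δ ≈ 0.606, b = sin(fδ)/sin δ ≈ 0.606.
p = a·p₁ + b·p₂ ≈ (0.562, 0.258, -0.786); φ = arcsin(p_z) ≈ -51.81°, λ = atan2(p_y, p_x) ≈ 24.64°.

≈ 52°S, 25°E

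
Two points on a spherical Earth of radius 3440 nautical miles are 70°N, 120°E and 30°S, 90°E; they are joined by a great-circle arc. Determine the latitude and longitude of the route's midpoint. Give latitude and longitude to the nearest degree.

≈ 21°N, 98°E

Convert each endpoint to a unit vector on the sphere (x = cos φ cos λ, y = cos φ sin λ, z = sin φ).
The central angle between the endpoints is δ = arccos(p₁·p₂) ≈ 1.786 rad (102.3°).
Interpolate at f = 1/2 with slerp weights a = sin((1−f)δ)/sin δ ≈ 0.797, b = sin(fδ)/sin δ ≈ 0.797.
p = a·p₁ + b·p₂ ≈ (-0.136, 0.927, 0.351); φ = arcsin(p_z) ≈ 20.52°, λ = atan2(p_y, p_x) ≈ 98.37°.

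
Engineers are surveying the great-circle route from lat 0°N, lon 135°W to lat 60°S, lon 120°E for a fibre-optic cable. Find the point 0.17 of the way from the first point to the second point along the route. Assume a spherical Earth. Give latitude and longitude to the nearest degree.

Write both endpoints as unit vectors p₁, p₂ with components (cos φ cos λ, cos φ sin λ, sin φ).
The central angle between the endpoints is δ = arccos(p₁·p₂) ≈ 1.701 rad (97.4°).
Interpolate at f = 0.17 with slerp weights a = sin((1−f)δ)/sin δ ≈ 0.996, b = sin(fδ)/sin δ ≈ 0.288.
p = a·p₁ + b·p₂ ≈ (-0.776, -0.580, -0.249); φ = arcsin(p_z) ≈ -14.42°, λ = atan2(p_y, p_x) ≈ -143.24°.

≈ lat 14°S, lon 143°W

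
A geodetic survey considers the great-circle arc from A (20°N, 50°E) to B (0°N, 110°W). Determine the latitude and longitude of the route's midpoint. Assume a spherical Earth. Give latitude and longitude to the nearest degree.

Write both endpoints as unit vectors p₁, p₂ with components (cos φ cos λ, cos φ sin λ, sin φ).
The central angle between the endpoints is δ = arccos(p₁·p₂) ≈ 2.653 rad (152.0°).
Interpolate at f = 1/2 with slerp weights a = sin((1−f)δ)/sin δ ≈ 2.067, b = sin(fδ)/sin δ ≈ 2.067.
p = a·p₁ + b·p₂ ≈ (0.542, -0.455, 0.707); φ = arcsin(p_z) ≈ 45.00°, λ = atan2(p_y, p_x) ≈ -40.00°.

≈ (45°N, 40°W)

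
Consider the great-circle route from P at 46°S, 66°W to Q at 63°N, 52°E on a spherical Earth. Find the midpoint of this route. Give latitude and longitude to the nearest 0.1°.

≈ 15.3°N, 26.2°W

Write both endpoints as unit vectors p₁, p₂ with components (cos φ cos λ, cos φ sin λ, sin φ).
The central angle between the endpoints is δ = arccos(p₁·p₂) ≈ 2.480 rad (142.1°).
Interpolate at f = 1/2 with slerp weights a = sin((1−f)δ)/sin δ ≈ 1.539, b = sin(fδ)/sin δ ≈ 1.539.
p = a·p₁ + b·p₂ ≈ (0.865, -0.426, 0.264); φ = arcsin(p_z) ≈ 15.32°, λ = atan2(p_y, p_x) ≈ -26.22°.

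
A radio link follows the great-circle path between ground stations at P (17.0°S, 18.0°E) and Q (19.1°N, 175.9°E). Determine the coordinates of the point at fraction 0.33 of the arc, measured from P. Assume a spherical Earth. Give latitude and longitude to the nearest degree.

Convert each endpoint to a unit vector on the sphere (x = cos φ cos λ, y = cos φ sin λ, z = sin φ).
The central angle between the endpoints is δ = arccos(p₁·p₂) ≈ 2.773 rad (158.9°).
Interpolate at f = 0.33 with slerp weights a = sin((1−f)δ)/sin δ ≈ 2.664, b = sin(fδ)/sin δ ≈ 2.202.
p = a·p₁ + b·p₂ ≈ (0.347, 0.936, -0.058); φ = arcsin(p_z) ≈ -3.35°, λ = atan2(p_y, p_x) ≈ 69.63°.

≈ (3°S, 70°E)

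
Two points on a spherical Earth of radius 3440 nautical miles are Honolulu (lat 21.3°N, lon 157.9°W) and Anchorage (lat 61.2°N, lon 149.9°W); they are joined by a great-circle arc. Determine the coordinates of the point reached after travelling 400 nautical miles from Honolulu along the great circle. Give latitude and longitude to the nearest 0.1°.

Write both endpoints as unit vectors p₁, p₂ with components (cos φ cos λ, cos φ sin λ, sin φ).
The central angle between the endpoints is δ = arccos(p₁·p₂) ≈ 0.703 rad (40.3°). The total great-circle distance is δ·R ≈ 0.703 × 3440 ≈ 2419 nmi, so the target fraction is f = 400/2419 ≈ 0.165.
Interpolate at f ≈ 0.165 with slerp weights a = sin((1−f)δ)/sin δ ≈ 0.856, b = sin(fδ)/sin δ ≈ 0.179.
p = a·p₁ + b·p₂ ≈ (-0.814, -0.344, 0.468); φ = arcsin(p_z) ≈ 27.92°, λ = atan2(p_y, p_x) ≈ -157.12°.

≈ lat 27.9°N, lon 157.1°W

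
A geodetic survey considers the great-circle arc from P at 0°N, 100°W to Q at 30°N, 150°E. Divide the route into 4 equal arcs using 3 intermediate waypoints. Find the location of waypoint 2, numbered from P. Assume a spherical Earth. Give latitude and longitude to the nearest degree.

≈ 25°N, 149°W

Write both endpoints as unit vectors p₁, p₂ with components (cos φ cos λ, cos φ sin λ, sin φ).
The central angle between the endpoints is δ = arccos(p₁·p₂) ≈ 1.872 rad (107.2°).
Interpolate at f = 2/4 with slerp weights a = sin((1−f)δ)/sin δ ≈ 0.843, b = sin(fδ)/sin δ ≈ 0.843.
p = a·p₁ + b·p₂ ≈ (-0.779, -0.465, 0.421); φ = arcsin(p_z) ≈ 24.93°, λ = atan2(p_y, p_x) ≈ -149.15°.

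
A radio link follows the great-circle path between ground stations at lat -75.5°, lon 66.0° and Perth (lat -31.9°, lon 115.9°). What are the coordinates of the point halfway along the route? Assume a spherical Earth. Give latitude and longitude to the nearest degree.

Convert each endpoint to a unit vector on the sphere (x = cos φ cos λ, y = cos φ sin λ, z = sin φ).
The central angle between the endpoints is δ = arccos(p₁·p₂) ≈ 0.865 rad (49.6°).
Interpolate at f = 1/2 with slerp weights a = sin((1−f)δ)/sin δ ≈ 0.551, b = sin(fδ)/sin δ ≈ 0.551.
p = a·p₁ + b·p₂ ≈ (-0.148, 0.547, -0.824); φ = arcsin(p_z) ≈ -55.51°, λ = atan2(p_y, p_x) ≈ 105.17°.

≈ lat -56°, lon 105°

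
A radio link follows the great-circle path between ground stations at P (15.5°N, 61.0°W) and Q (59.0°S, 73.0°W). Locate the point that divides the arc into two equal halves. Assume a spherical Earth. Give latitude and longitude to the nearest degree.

Write both endpoints as unit vectors p₁, p₂ with components (cos φ cos λ, cos φ sin λ, sin φ).
The central angle between the endpoints is δ = arccos(p₁·p₂) ≈ 1.312 rad (75.1°).
Interpolate at f = 1/2 with slerp weights a = sin((1−f)δ)/sin δ ≈ 0.631, b = sin(fδ)/sin δ ≈ 0.631.
p = a·p₁ + b·p₂ ≈ (0.390, -0.842, -0.372); φ = arcsin(p_z) ≈ -21.85°, λ = atan2(p_y, p_x) ≈ -65.17°.

≈ (22°S, 65°W)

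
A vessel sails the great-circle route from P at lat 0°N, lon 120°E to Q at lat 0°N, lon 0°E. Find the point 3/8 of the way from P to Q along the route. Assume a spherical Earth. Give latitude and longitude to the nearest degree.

From cos δ = sin φ₁ sin φ₂ + cos φ₁ cos φ₂ cos Δλ, the central angle is δ ≈ 2.094 rad (120.0°).
Interpolate at f = 3/8 with slerp weights a = sin((1−f)δ)/sin δ ≈ 1.115, b = sin(fδ)/sin δ ≈ 0.816.
p = a·p₁ + b·p₂ ≈ (0.259, 0.966, 0.000); φ = arcsin(p_z) ≈ 0.00°, λ = atan2(p_y, p_x) ≈ 75.00°.

≈ lat 0°N, lon 75°E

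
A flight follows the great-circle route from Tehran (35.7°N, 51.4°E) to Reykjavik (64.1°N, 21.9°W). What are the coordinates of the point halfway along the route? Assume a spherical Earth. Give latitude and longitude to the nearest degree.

Write both endpoints as unit vectors p₁, p₂ with components (cos φ cos λ, cos φ sin λ, sin φ).
The central angle between the endpoints is δ = arccos(p₁·p₂) ≈ 0.893 rad (51.2°).
Interpolate at f = 1/2 with slerp weights a = sin((1−f)δ)/sin δ ≈ 0.554, b = sin(fδ)/sin δ ≈ 0.554.
p = a·p₁ + b·p₂ ≈ (0.506, 0.262, 0.822); φ = arcsin(p_z) ≈ 55.31°, λ = atan2(p_y, p_x) ≈ 27.35°.

≈ 55°N, 27°E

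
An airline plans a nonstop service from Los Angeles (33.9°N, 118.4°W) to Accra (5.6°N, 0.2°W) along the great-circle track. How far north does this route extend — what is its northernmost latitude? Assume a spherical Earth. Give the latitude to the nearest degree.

≈ 39°N

The great circle lies in the plane with unit normal n̂ = (p₁ × p₂)/|p₁ × p₂|.
Here n̂_z ≈ +0.773; the vertex latitude is φ_max = arccos|n̂_z| ≈ 39.4°.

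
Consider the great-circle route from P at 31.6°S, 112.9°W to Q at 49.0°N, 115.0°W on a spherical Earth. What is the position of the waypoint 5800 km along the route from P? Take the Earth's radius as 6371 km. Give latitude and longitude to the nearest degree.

From cos δ = sin φ₁ sin φ₂ + cos φ₁ cos φ₂ cos Δλ, the central angle is δ ≈ 1.407 rad (80.6°). The total great-circle distance is δ·R ≈ 1.407 × 6371 ≈ 8965 km, so the target fraction is f = 5800/8965 ≈ 0.647.
Interpolate at f ≈ 0.647 with slerp weights a = sin((1−f)δ)/sin δ ≈ 0.483, b = sin(fδ)/sin δ ≈ 0.800.
p = a·p₁ + b·p₂ ≈ (-0.382, -0.855, 0.351); φ = arcsin(p_z) ≈ 20.55°, λ = atan2(p_y, p_x) ≈ -114.08°.

≈ 21°N, 114°W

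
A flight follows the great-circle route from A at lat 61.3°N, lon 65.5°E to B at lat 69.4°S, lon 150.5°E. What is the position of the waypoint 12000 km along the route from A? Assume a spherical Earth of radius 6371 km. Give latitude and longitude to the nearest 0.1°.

The haversine formula gives a central angle δ ≈ 2.509 rad (143.7°) between the endpoints. The total great-circle distance is δ·R ≈ 2.509 × 6371 ≈ 15983 km, so the target fraction is f = 12000/15983 ≈ 0.751.
Interpolate at f ≈ 0.751 with slerp weights a = sin((1−f)δ)/sin δ ≈ 0.990, b = sin(fδ)/sin δ ≈ 1.609.
p = a·p₁ + b·p₂ ≈ (-0.296, 0.711, -0.638); φ = arcsin(p_z) ≈ -39.64°, λ = atan2(p_y, p_x) ≈ 112.57°.

≈ lat 39.6°S, lon 112.6°E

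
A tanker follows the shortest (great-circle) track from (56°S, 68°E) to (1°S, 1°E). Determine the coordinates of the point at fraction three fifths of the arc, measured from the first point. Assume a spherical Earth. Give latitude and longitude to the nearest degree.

≈ (27°S, 19°E)

Write both endpoints as unit vectors p₁, p₂ with components (cos φ cos λ, cos φ sin λ, sin φ).
The central angle between the endpoints is δ = arccos(p₁·p₂) ≈ 1.336 rad (76.5°).
Interpolate at f = 3/5 with slerp weights a = sin((1−f)δ)/sin δ ≈ 0.524, b = sin(fδ)/sin δ ≈ 0.739.
p = a·p₁ + b·p₂ ≈ (0.848, 0.284, -0.447); φ = arcsin(p_z) ≈ -26.55°, λ = atan2(p_y, p_x) ≈ 18.54°.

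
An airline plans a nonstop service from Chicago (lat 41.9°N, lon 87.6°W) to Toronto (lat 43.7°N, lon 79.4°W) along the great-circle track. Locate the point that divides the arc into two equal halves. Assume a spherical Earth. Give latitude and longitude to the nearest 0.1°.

≈ lat 42.9°N, lon 83.6°W

Convert each endpoint to a unit vector on the sphere (x = cos φ cos λ, y = cos φ sin λ, z = sin φ).
The central angle between the endpoints is δ = arccos(p₁·p₂) ≈ 0.110 rad (6.3°).
Interpolate at f = 1/2 with slerp weights a = sin((1−f)δ)/sin δ ≈ 0.501, b = sin(fδ)/sin δ ≈ 0.501.
p = a·p₁ + b·p₂ ≈ (0.082, -0.728, 0.680); φ = arcsin(p_z) ≈ 42.87°, λ = atan2(p_y, p_x) ≈ -83.56°.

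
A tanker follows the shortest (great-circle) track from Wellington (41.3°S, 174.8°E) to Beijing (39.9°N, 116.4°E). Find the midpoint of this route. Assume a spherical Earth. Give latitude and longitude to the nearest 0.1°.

≈ 0.8°S, 145.3°E

Write both endpoints as unit vectors p₁, p₂ with components (cos φ cos λ, cos φ sin λ, sin φ).
The central angle between the endpoints is δ = arccos(p₁·p₂) ≈ 1.692 rad (97.0°).
Interpolate at f = 1/2 with slerp weights a = sin((1−f)δ)/sin δ ≈ 0.754, b = sin(fδ)/sin δ ≈ 0.754.
p = a·p₁ + b·p₂ ≈ (-0.822, 0.570, -0.014); φ = arcsin(p_z) ≈ -0.80°, λ = atan2(p_y, p_x) ≈ 145.26°.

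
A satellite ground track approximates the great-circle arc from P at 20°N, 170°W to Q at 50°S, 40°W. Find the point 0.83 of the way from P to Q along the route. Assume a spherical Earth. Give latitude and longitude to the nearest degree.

From cos δ = sin φ₁ sin φ₂ + cos φ₁ cos φ₂ cos Δλ, the central angle is δ ≈ 2.279 rad (130.6°).
Interpolate at f = 0.83 with slerp weights a = sin((1−f)δ)/sin δ ≈ 0.497, b = sin(fδ)/sin δ ≈ 1.249.
p = a·p₁ + b·p₂ ≈ (0.155, -0.597, -0.787); φ = arcsin(p_z) ≈ -51.90°, λ = atan2(p_y, p_x) ≈ -75.46°.

≈ 52°S, 75°W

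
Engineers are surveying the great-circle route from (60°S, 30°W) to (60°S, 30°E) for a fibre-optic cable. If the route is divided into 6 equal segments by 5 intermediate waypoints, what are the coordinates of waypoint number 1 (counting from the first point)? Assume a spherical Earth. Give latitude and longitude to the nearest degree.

≈ (62°S, 21°W)

The haversine formula gives a central angle δ ≈ 0.505 rad (29.0°) between the endpoints.
Interpolate at f = 1/6 with slerp weights a = sin((1−f)δ)/sin δ ≈ 0.844, b = sin(fδ)/sin δ ≈ 0.174.
p = a·p₁ + b·p₂ ≈ (0.441, -0.168, -0.882); φ = arcsin(p_z) ≈ -61.86°, λ = atan2(p_y, p_x) ≈ -20.82°.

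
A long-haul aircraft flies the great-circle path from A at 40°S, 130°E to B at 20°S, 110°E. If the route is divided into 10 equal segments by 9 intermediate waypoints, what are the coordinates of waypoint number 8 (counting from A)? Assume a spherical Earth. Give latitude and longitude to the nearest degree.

≈ 24°S, 113°E

Write both endpoints as unit vectors p₁, p₂ with components (cos φ cos λ, cos φ sin λ, sin φ).
The central angle between the endpoints is δ = arccos(p₁·p₂) ≈ 0.459 rad (26.3°).
Interpolate at f = 8/10 with slerp weights a = sin((1−f)δ)/sin δ ≈ 0.207, b = sin(fδ)/sin δ ≈ 0.810.
p = a·p₁ + b·p₂ ≈ (-0.362, 0.837, -0.410); φ = arcsin(p_z) ≈ -24.21°, λ = atan2(p_y, p_x) ≈ 113.41°.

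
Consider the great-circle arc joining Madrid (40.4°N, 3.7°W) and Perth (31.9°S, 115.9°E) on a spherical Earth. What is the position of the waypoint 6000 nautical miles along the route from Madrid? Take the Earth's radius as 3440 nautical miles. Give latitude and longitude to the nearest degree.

≈ 14°S, 87°E

Convert each endpoint to a unit vector on the sphere (x = cos φ cos λ, y = cos φ sin λ, z = sin φ).
The central angle between the endpoints is δ = arccos(p₁·p₂) ≈ 2.294 rad (131.4°). The total great-circle distance is δ·R ≈ 2.294 × 3440 ≈ 7892 nmi, so the target fraction is f = 6000/7892 ≈ 0.760.
Interpolate at f ≈ 0.760 with slerp weights a = sin((1−f)δ)/sin δ ≈ 0.697, b = sin(fδ)/sin δ ≈ 1.314.
p = a·p₁ + b·p₂ ≈ (0.043, 0.969, -0.243); φ = arcsin(p_z) ≈ -14.04°, λ = atan2(p_y, p_x) ≈ 87.49°.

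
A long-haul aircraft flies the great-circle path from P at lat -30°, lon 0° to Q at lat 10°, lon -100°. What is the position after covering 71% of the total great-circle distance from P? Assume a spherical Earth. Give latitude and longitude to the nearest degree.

≈ lat -5°, lon -74°

The haversine formula gives a central angle δ ≈ 1.808 rad (103.6°) between the endpoints.
Interpolate at f = 0.71 with slerp weights a = sin((1−f)δ)/sin δ ≈ 0.515, b = sin(fδ)/sin δ ≈ 0.987.
p = a·p₁ + b·p₂ ≈ (0.277, -0.957, -0.086); φ = arcsin(p_z) ≈ -4.94°, λ = atan2(p_y, p_x) ≈ -73.84°.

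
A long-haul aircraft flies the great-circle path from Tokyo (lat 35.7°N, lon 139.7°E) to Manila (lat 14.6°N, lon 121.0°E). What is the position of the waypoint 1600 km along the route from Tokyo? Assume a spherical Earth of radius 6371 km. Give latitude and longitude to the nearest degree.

≈ lat 25°N, lon 129°E

Convert each endpoint to a unit vector on the sphere (x = cos φ cos λ, y = cos φ sin λ, z = sin φ).
The central angle between the endpoints is δ = arccos(p₁·p₂) ≈ 0.470 rad (26.9°). The total great-circle distance is δ·R ≈ 0.470 × 6371 ≈ 2996 km, so the target fraction is f = 1600/2996 ≈ 0.534.
Interpolate at f ≈ 0.534 with slerp weights a = sin((1−f)δ)/sin δ ≈ 0.480, b = sin(fδ)/sin δ ≈ 0.548.
p = a·p₁ + b·p₂ ≈ (-0.570, 0.707, 0.418); φ = arcsin(p_z) ≈ 24.72°, λ = atan2(p_y, p_x) ≈ 128.90°.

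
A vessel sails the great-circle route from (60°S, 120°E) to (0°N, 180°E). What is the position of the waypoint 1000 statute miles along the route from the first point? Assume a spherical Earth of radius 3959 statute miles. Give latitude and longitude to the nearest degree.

Write both endpoints as unit vectors p₁, p₂ with components (cos φ cos λ, cos φ sin λ, sin φ).
The central angle between the endpoints is δ = arccos(p₁·p₂) ≈ 1.318 rad (75.5°). The total great-circle distance is δ·R ≈ 1.318 × 3959 ≈ 5218 mi, so the target fraction is f = 1000/5218 ≈ 0.192.
Interpolate at f ≈ 0.192 with slerp weights a = sin((1−f)δ)/sin δ ≈ 0.904, b = sin(fδ)/sin δ ≈ 0.258.
p = a·p₁ + b·p₂ ≈ (-0.484, 0.391, -0.783); φ = arcsin(p_z) ≈ -51.51°, λ = atan2(p_y, p_x) ≈ 141.05°.

≈ (52°S, 141°E)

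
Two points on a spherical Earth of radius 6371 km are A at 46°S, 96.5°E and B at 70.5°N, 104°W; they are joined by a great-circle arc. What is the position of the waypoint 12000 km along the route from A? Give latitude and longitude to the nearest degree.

The haversine formula gives a central angle δ ≈ 2.680 rad (153.5°) between the endpoints. The total great-circle distance is δ·R ≈ 2.680 × 6371 ≈ 17073 km, so the target fraction is f = 12000/17073 ≈ 0.703.
Interpolate at f ≈ 0.703 with slerp weights a = sin((1−f)δ)/sin δ ≈ 1.604, b = sin(fδ)/sin δ ≈ 2.136.
p = a·p₁ + b·p₂ ≈ (-0.299, 0.416, 0.859); φ = arcsin(p_z) ≈ 59.22°, λ = atan2(p_y, p_x) ≈ 125.70°.

≈ 59°N, 126°E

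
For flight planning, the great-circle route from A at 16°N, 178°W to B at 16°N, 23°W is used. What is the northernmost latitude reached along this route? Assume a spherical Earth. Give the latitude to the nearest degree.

≈ 53°N

The great circle lies in the plane with unit normal n̂ = (p₁ × p₂)/|p₁ × p₂|.
Here n̂_z ≈ +0.602; the vertex latitude is φ_max = arccos|n̂_z| ≈ 53.0°.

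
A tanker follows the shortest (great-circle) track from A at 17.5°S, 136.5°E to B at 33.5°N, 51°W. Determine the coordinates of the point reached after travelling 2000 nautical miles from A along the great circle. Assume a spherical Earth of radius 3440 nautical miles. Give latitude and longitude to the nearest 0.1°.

From cos δ = sin φ₁ sin φ₂ + cos φ₁ cos φ₂ cos Δλ, the central angle is δ ≈ 2.839 rad (162.6°). The total great-circle distance is δ·R ≈ 2.839 × 3440 ≈ 9765 nmi, so the target fraction is f = 2000/9765 ≈ 0.205.
Interpolate at f ≈ 0.205 with slerp weights a = sin((1−f)δ)/sin δ ≈ 2.593, b = sin(fδ)/sin δ ≈ 1.841.
p = a·p₁ + b·p₂ ≈ (-0.828, 0.509, 0.236); φ = arcsin(p_z) ≈ 13.67°, λ = atan2(p_y, p_x) ≈ 148.40°.

≈ 13.7°N, 148.4°E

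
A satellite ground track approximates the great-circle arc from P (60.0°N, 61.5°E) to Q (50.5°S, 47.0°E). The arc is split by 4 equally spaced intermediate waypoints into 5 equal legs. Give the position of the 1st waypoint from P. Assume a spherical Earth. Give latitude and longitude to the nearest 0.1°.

≈ (38.0°N, 56.8°E)

Write both endpoints as unit vectors p₁, p₂ with components (cos φ cos λ, cos φ sin λ, sin φ).
The central angle between the endpoints is δ = arccos(p₁·p₂) ≈ 1.939 rad (111.1°).
Interpolate at f = 1/5 with slerp weights a = sin((1−f)δ)/sin δ ≈ 1.072, b = sin(fδ)/sin δ ≈ 0.405.
p = a·p₁ + b·p₂ ≈ (0.432, 0.660, 0.615); φ = arcsin(p_z) ≈ 37.98°, λ = atan2(p_y, p_x) ≈ 56.80°.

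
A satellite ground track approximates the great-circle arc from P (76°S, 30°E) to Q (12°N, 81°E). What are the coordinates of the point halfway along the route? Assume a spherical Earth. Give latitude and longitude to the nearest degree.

≈ (34°S, 72°E)

From cos δ = sin φ₁ sin φ₂ + cos φ₁ cos φ₂ cos Δλ, the central angle is δ ≈ 1.624 rad (93.0°).
Interpolate at f = 1/2 with slerp weights a = sin((1−f)δ)/sin δ ≈ 0.727, b = sin(fδ)/sin δ ≈ 0.727.
p = a·p₁ + b·p₂ ≈ (0.263, 0.790, -0.554); φ = arcsin(p_z) ≈ -33.64°, λ = atan2(p_y, p_x) ≈ 71.56°.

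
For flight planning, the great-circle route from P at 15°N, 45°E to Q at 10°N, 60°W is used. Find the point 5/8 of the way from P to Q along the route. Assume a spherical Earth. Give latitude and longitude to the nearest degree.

Convert each endpoint to a unit vector on the sphere (x = cos φ cos λ, y = cos φ sin λ, z = sin φ).
The central angle between the endpoints is δ = arccos(p₁·p₂) ≈ 1.773 rad (101.6°).
Interpolate at f = 5/8 with slerp weights a = sin((1−f)δ)/sin δ ≈ 0.630, b = sin(fδ)/sin δ ≈ 0.914.
p = a·p₁ + b·p₂ ≈ (0.880, -0.349, 0.322); φ = arcsin(p_z) ≈ 18.77°, λ = atan2(p_y, p_x) ≈ -21.63°.

≈ 19°N, 22°W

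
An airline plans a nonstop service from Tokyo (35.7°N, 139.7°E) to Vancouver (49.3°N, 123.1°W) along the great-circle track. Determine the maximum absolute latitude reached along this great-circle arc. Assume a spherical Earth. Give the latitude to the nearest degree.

The great circle lies in the plane with unit normal n̂ = (p₁ × p₂)/|p₁ × p₂|.
Here n̂_z ≈ +0.567; the vertex latitude is φ_max = arccos|n̂_z| ≈ 55.5°.

≈ 55°N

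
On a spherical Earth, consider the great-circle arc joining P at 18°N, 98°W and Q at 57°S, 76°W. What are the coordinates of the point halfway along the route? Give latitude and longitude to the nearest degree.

Convert each endpoint to a unit vector on the sphere (x = cos φ cos λ, y = cos φ sin λ, z = sin φ).
The central angle between the endpoints is δ = arccos(p₁·p₂) ≈ 1.348 rad (77.2°).
Interpolate at f = 1/2 with slerp weights a = sin((1−f)δ)/sin δ ≈ 0.640, b = sin(fδ)/sin δ ≈ 0.640.
p = a·p₁ + b·p₂ ≈ (-0.000, -0.941, -0.339); φ = arcsin(p_z) ≈ -19.81°, λ = atan2(p_y, p_x) ≈ -90.02°.

≈ 20°S, 90°W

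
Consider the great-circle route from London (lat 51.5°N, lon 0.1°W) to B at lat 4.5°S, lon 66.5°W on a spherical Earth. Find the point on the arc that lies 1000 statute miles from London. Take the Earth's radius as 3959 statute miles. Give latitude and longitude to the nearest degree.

Convert each endpoint to a unit vector on the sphere (x = cos φ cos λ, y = cos φ sin λ, z = sin φ).
The central angle between the endpoints is δ = arccos(p₁·p₂) ≈ 1.383 rad (79.2°). The total great-circle distance is δ·R ≈ 1.383 × 3959 ≈ 5474 mi, so the target fraction is f = 1000/5474 ≈ 0.183.
Interpolate at f ≈ 0.183 with slerp weights a = sin((1−f)δ)/sin δ ≈ 0.921, b = sin(fδ)/sin δ ≈ 0.254.
p = a·p₁ + b·p₂ ≈ (0.674, -0.234, 0.701); φ = arcsin(p_z) ≈ 44.47°, λ = atan2(p_y, p_x) ≈ -19.11°.

≈ lat 44°N, lon 19°W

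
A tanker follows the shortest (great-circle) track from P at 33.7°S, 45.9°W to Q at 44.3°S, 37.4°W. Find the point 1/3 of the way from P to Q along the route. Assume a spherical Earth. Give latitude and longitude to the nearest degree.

≈ 37°S, 43°W

The haversine formula gives a central angle δ ≈ 0.218 rad (12.5°) between the endpoints.
Interpolate at f = 1/3 with slerp weights a = sin((1−f)δ)/sin δ ≈ 0.670, b = sin(fδ)/sin δ ≈ 0.336.
p = a·p₁ + b·p₂ ≈ (0.579, -0.546, -0.606); φ = arcsin(p_z) ≈ -37.30°, λ = atan2(p_y, p_x) ≈ -43.34°.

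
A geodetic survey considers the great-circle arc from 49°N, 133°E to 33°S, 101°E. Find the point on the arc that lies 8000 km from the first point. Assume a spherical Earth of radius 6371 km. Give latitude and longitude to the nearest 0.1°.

Write both endpoints as unit vectors p₁, p₂ with components (cos φ cos λ, cos φ sin λ, sin φ).
The central angle between the endpoints is δ = arccos(p₁·p₂) ≈ 1.515 rad (86.8°). The total great-circle distance is δ·R ≈ 1.515 × 6371 ≈ 9653 km, so the target fraction is f = 8000/9653 ≈ 0.829.
Interpolate at f ≈ 0.829 with slerp weights a = sin((1−f)δ)/sin δ ≈ 0.257, b = sin(fδ)/sin δ ≈ 0.952.
p = a·p₁ + b·p₂ ≈ (-0.267, 0.907, -0.325); φ = arcsin(p_z) ≈ -18.94°, λ = atan2(p_y, p_x) ≈ 106.42°.

≈ 18.9°S, 106.4°E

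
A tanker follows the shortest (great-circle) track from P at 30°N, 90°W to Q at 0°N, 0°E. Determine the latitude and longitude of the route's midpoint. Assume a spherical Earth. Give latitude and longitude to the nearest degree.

The haversine formula gives a central angle δ ≈ 1.571 rad (90.0°) between the endpoints.
Interpolate at f = 1/2 with slerp weights a = sin((1−f)δ)/sin δ ≈ 0.707, b = sin(fδ)/sin δ ≈ 0.707.
p = a·p₁ + b·p₂ ≈ (0.707, -0.612, 0.354); φ = arcsin(p_z) ≈ 20.70°, λ = atan2(p_y, p_x) ≈ -40.89°.

≈ 21°N, 41°W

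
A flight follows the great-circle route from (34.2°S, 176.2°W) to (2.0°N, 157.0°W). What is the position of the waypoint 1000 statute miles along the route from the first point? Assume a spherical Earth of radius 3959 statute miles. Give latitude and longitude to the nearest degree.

Write both endpoints as unit vectors p₁, p₂ with components (cos φ cos λ, cos φ sin λ, sin φ).
The central angle between the endpoints is δ = arccos(p₁·p₂) ≈ 0.706 rad (40.4°). The total great-circle distance is δ·R ≈ 0.706 × 3959 ≈ 2795 mi, so the target fraction is f = 1000/2795 ≈ 0.358.
Interpolate at f ≈ 0.358 with slerp weights a = sin((1−f)δ)/sin δ ≈ 0.675, b = sin(fδ)/sin δ ≈ 0.385.
p = a·p₁ + b·p₂ ≈ (-0.912, -0.187, -0.366); φ = arcsin(p_z) ≈ -21.47°, λ = atan2(p_y, p_x) ≈ -168.38°.

≈ (21°S, 168°W)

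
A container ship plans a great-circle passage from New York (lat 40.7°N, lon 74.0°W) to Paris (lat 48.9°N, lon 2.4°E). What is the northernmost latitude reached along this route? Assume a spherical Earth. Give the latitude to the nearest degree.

The great circle lies in the plane with unit normal n̂ = (p₁ × p₂)/|p₁ × p₂|.
Here n̂_z ≈ +0.610; the vertex latitude is φ_max = arccos|n̂_z| ≈ 52.4°.

≈ 52°N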